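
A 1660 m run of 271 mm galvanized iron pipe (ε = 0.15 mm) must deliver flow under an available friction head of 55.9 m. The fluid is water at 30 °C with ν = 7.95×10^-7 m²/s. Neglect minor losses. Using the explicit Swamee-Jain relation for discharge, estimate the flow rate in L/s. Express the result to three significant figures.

Q ≈ 184 L/s

Swamee-Jain (Type II): Q = -0.965·√(gD⁵h_f/L)·ln[ε/(3.7D) + √(3.17ν²L/(gD³h_f))]
√(gD⁵h_f/L) = √(9.81·0.271⁵·55.9/1660) = 0.02197
ε/(3.7D) = 1.50×10^-4; √(3.17ν²L/(gD³h_f)) = 1.75×10^-5
Q = -0.965·0.02197·ln(1.671×10^-4) = 0.1844 m³/s
Check: V = 3.20 m/s, Re = 1.09×10^6, f = 0.01761, h_f = 56.2 m ≈ 55.9 m ✓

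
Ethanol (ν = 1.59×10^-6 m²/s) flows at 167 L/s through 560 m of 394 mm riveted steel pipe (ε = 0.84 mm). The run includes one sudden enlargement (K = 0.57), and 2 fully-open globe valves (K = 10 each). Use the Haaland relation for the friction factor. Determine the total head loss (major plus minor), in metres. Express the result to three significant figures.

V = 4Q/(πD²) = 1.370 m/s; V²/2g = 0.09562 m
Re = 3.39×10^5, ε/D = 0.00213 → f = 0.02432 (Haaland)
Major: h_f = f(L/D)·V²/2g = 0.02432·1421·0.09562 = 3.306 m
Minor: ΣK = 20.6; h_m = ΣK·V²/2g = 1.967 m
Total H_L = 3.306 + 1.967 = 5.273 m

H_L ≈ 5.27 m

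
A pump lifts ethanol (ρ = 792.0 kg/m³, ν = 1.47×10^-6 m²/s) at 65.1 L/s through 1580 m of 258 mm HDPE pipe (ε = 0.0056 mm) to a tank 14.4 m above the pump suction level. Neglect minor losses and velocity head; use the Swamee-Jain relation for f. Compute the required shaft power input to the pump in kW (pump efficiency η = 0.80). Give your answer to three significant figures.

V = 4Q/(πD²) = 1.245 m/s; Re = 2.19×10^5; ε/D = 2.17×10^-5; f = 0.01548
h_f = f(L/D)V²/2g = 7.490 m
Total head H = z + h_f = 14.4 + 7.490 = 21.89 m
P_hyd = ρgQH = 792.0·9.81·0.0651·21.89 = 11.07 kW
P_shaft = P_hyd/η = 11.07/0.80 = 13.84 kW

P_shaft ≈ 13.8 kW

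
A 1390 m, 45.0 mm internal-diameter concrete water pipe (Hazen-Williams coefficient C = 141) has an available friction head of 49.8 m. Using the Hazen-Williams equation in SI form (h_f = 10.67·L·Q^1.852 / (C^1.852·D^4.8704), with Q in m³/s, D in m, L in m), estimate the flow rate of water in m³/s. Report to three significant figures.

Rearranging: Q = [h_f·C^1.852·D^4.8704 / (10.67·L)]^(1/1.852)
Q = [49.8·141^1.852·0.0450^4.8704 / (10.67·1390)]^0.540 = 0.001869 m³/s

Q ≈ 0.00187 m³/s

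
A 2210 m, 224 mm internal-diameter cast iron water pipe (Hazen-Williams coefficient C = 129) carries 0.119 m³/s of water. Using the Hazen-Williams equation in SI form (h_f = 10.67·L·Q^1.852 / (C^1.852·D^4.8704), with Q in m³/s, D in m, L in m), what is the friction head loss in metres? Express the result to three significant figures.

h_f = 10.67·2210·0.119^1.852 / (129^1.852·0.224^4.8704) = 82.45 m

h_f ≈ 82.5 m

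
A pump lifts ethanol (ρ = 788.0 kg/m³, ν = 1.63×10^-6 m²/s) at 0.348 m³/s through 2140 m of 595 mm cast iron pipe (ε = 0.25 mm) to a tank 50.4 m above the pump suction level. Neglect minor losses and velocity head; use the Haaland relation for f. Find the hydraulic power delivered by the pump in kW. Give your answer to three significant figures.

P_hyd ≈ 149 kW

V = 4Q/(πD²) = 1.252 m/s; Re = 4.57×10^5; ε/D = 4.20×10^-4; f = 0.01713
h_f = f(L/D)V²/2g = 4.919 m
Total head H = z + h_f = 50.4 + 4.919 = 55.32 m
P_hyd = ρgQH = 788.0·9.81·0.348·55.32 = 148.8 kW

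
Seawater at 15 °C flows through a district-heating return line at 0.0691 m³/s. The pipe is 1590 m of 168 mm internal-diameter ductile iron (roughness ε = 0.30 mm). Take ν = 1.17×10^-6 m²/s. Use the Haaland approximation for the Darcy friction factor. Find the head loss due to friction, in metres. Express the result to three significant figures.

V = 4Q/(πD²) = 4·0.0691/(π·0.168²) = 3.117 m/s
Re = VD/ν = 3.117·0.168/1.17×10^-6 = 4.48×10^5 → turbulent
ε/D = 0.30/168 = 0.00179
Haaland: f = 0.02316
h_f = f(L/D)V²/(2g) = 0.02316·(1590/0.168)·3.117²/(2·9.81) = 108.6 m

h_f ≈ 109 m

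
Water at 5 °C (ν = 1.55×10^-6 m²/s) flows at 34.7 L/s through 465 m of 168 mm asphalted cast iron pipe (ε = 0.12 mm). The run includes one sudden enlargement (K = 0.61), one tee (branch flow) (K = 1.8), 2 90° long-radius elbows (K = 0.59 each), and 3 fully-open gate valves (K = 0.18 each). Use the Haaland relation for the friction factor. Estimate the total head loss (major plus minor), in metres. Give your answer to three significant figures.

H_L ≈ 7.40 m

V = 4Q/(πD²) = 1.565 m/s; V²/2g = 0.1249 m
Re = 1.70×10^5, ε/D = 7.14×10^-4 → f = 0.01993 (Haaland)
Major: h_f = f(L/D)·V²/2g = 0.01993·2768·0.1249 = 6.889 m
Minor: ΣK = 4.13; h_m = ΣK·V²/2g = 0.5158 m
Total H_L = 6.889 + 0.5158 = 7.405 m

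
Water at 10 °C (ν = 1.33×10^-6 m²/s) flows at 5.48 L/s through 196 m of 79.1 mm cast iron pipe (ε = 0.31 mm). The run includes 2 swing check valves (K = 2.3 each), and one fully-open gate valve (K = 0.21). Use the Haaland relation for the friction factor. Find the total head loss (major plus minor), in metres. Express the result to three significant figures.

H_L ≈ 4.98 m

V = 4Q/(πD²) = 1.115 m/s; V²/2g = 0.06338 m
Re = 6.63×10^4, ε/D = 0.00392 → f = 0.02977 (Haaland)
Major: h_f = f(L/D)·V²/2g = 0.02977·2478·0.06338 = 4.675 m
Minor: ΣK = 4.81; h_m = ΣK·V²/2g = 0.3049 m
Total H_L = 4.675 + 0.3049 = 4.980 m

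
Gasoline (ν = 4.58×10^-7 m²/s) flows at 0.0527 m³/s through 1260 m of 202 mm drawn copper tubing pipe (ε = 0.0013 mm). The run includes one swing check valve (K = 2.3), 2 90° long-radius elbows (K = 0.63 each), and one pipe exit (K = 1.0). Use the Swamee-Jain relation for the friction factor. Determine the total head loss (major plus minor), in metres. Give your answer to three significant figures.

V = 4Q/(πD²) = 1.644 m/s; V²/2g = 0.1378 m
Re = 7.25×10^5, ε/D = 6.44×10^-6 → f = 0.01239 (Swamee-Jain)
Major: h_f = f(L/D)·V²/2g = 0.01239·6238·0.1378 = 10.65 m
Minor: ΣK = 4.56; h_m = ΣK·V²/2g = 0.6285 m
Total H_L = 10.65 + 0.6285 = 11.28 m

H_L ≈ 11.3 m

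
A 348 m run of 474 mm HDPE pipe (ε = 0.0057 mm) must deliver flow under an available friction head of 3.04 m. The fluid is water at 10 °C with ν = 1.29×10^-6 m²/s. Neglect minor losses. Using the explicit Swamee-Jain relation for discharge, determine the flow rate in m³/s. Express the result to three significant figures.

Swamee-Jain (Type II): Q = -0.965·√(gD⁵h_f/L)·ln[ε/(3.7D) + √(3.17ν²L/(gD³h_f))]
√(gD⁵h_f/L) = √(9.81·0.474⁵·3.04/348) = 0.04528
ε/(3.7D) = 3.25×10^-6; √(3.17ν²L/(gD³h_f)) = 2.40×10^-5
Q = -0.965·0.04528·ln(2.729×10^-5) = 0.4592 m³/s
Check: V = 2.60 m/s, Re = 9.56×10^5, f = 0.01198, h_f = 3.04 m ≈ 3.04 m ✓

Q ≈ 0.459 m³/s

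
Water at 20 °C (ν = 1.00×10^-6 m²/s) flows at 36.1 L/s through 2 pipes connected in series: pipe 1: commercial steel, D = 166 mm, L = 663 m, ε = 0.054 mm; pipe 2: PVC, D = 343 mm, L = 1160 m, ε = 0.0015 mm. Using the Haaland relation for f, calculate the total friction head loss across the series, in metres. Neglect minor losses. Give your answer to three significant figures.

Pipe 1: V = 1.668 m/s, Re = 2.77×10^5, ε/D = 3.25×10^-4, f = 0.01710, h_1 = f(L/D)V²/2g = 9.684 m
Pipe 2: V = 0.3907 m/s, Re = 1.34×10^5, ε/D = 4.37×10^-6, f = 0.01680, h_2 = f(L/D)V²/2g = 0.4420 m
Series → Q common, losses add: H = Σh = 10.13 m

H ≈ 10.1 m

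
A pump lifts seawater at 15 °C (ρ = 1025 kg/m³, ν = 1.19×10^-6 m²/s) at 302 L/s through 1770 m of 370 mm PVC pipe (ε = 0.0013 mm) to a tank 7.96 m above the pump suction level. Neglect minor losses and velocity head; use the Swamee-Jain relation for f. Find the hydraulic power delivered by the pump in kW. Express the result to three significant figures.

P_hyd ≈ 94.0 kW

V = 4Q/(πD²) = 2.809 m/s; Re = 8.73×10^5; ε/D = 3.51×10^-6; f = 0.01196
h_f = f(L/D)V²/2g = 23.00 m
Total head H = z + h_f = 7.96 + 23.00 = 30.96 m
P_hyd = ρgQH = 1025·9.81·0.302·30.96 = 94.02 kW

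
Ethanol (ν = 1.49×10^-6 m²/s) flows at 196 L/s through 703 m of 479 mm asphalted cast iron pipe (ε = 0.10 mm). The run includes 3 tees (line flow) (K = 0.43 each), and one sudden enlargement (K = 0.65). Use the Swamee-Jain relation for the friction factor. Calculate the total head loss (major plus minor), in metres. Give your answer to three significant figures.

V = 4Q/(πD²) = 1.088 m/s; V²/2g = 0.06030 m
Re = 3.50×10^5, ε/D = 2.09×10^-4 → f = 0.01612 (Swamee-Jain)
Major: h_f = f(L/D)·V²/2g = 0.01612·1468·0.06030 = 1.426 m
Minor: ΣK = 1.94; h_m = ΣK·V²/2g = 0.1170 m
Total H_L = 1.426 + 0.1170 = 1.543 m

H_L ≈ 1.54 m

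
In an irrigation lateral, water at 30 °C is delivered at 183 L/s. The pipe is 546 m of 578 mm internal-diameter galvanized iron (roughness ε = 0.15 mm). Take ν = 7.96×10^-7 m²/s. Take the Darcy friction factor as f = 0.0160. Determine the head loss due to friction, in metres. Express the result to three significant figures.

h_f ≈ 0.375 m

V = 4Q/(πD²) = 4·0.183/(π·0.578²) = 0.6974 m/s
h_f = f(L/D)V²/(2g) = 0.01600·(546/0.578)·0.6974²/(2·9.81) = 0.3747 m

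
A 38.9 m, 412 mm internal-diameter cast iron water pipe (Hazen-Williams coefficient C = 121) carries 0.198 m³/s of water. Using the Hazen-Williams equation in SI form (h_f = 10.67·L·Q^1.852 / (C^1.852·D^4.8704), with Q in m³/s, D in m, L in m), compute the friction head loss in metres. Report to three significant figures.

h_f = 10.67·38.9·0.198^1.852 / (121^1.852·0.412^4.8704) = 0.2157 m

h_f ≈ 0.216 m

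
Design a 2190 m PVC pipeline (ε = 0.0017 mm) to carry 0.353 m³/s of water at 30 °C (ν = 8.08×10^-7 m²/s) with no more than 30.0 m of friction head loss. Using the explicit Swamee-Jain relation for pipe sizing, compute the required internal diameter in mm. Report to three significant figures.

D ≈ 387 mm

Swamee-Jain (Type III): D = 0.66·[ε^1.25·(LQ²/(gh_f))^4.75 + ν·Q^9.4·(L/(gh_f))^5.2]^0.04
LQ²/(gh_f) = 0.9273; L/(gh_f) = 7.441
Term 1 = ε^1.25·(…)^4.75 = 4.29×10^-8; Term 2 = ν·Q^9.4·(…)^5.2 = 1.55×10^-6
D = 0.66·(4.29×10^-8 + 1.55×10^-6)^0.04 = 0.3869 m = 387 mm
Check: V = 3.00 m/s, Re = 1.44×10^6, f = 0.01107, h_f = 28.8 m ≈ 30.0 m ✓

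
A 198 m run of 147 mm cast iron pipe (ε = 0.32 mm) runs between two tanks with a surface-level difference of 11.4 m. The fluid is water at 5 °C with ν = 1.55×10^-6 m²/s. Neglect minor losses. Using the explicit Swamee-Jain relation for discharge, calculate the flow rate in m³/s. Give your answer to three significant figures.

Swamee-Jain (Type II): Q = -0.965·√(gD⁵h_f/L)·ln[ε/(3.7D) + √(3.17ν²L/(gD³h_f))]
√(gD⁵h_f/L) = √(9.81·0.147⁵·11.4/198) = 0.006227
ε/(3.7D) = 5.88×10^-4; √(3.17ν²L/(gD³h_f)) = 6.52×10^-5
Q = -0.965·0.006227·ln(6.535×10^-4) = 0.04406 m³/s
Check: V = 2.60 m/s, Re = 2.46×10^5, f = 0.02481, h_f = 11.5 m ≈ 11.4 m ✓

Q ≈ 0.0441 m³/s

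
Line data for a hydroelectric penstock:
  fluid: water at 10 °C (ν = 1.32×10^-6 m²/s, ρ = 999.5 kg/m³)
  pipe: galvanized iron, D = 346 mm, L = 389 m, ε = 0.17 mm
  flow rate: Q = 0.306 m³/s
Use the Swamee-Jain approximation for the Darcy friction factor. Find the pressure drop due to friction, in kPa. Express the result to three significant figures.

V = 4Q/(πD²) = 4·0.306/(π·0.346²) = 3.254 m/s
Re = VD/ν = 3.254·0.346/1.32×10^-6 = 8.53×10^5 → turbulent
ε/D = 0.17/346 = 4.91×10^-4
Swamee-Jain: f = 0.01733
h_f = f(L/D)V²/(2g) = 0.01733·(389/0.346)·3.254²/(2·9.81) = 10.52 m
Δp = ρg·h_f = 999.5·9.81·10.52 = 103.1 kPa

Δp ≈ 103 kPa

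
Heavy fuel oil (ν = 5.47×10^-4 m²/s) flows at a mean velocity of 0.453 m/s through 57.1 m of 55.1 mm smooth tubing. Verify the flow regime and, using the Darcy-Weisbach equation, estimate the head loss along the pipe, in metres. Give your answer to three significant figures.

Re = VD/ν = 0.453·0.05510/5.47×10^-4 = 45.6 → laminar (Re < 2300)
f = 64/Re = 1.403
h_f = f(L/D)V²/(2g) = 1.403·(57.1/0.05510)·0.453²/(2·9.81) = 15.20 m

h_f ≈ 15.2 m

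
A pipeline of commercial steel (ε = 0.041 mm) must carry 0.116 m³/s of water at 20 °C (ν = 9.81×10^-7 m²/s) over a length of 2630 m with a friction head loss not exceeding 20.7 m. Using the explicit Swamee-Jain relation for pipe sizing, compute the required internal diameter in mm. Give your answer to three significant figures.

D ≈ 295 mm

Swamee-Jain (Type III): D = 0.66·[ε^1.25·(LQ²/(gh_f))^4.75 + ν·Q^9.4·(L/(gh_f))^5.2]^0.04
LQ²/(gh_f) = 0.1743; L/(gh_f) = 12.95
Term 1 = ε^1.25·(…)^4.75 = 8.16×10^-10; Term 2 = ν·Q^9.4·(…)^5.2 = 9.59×10^-10
D = 0.66·(8.16×10^-10 + 9.59×10^-10)^0.04 = 0.2948 m = 295 mm
Check: V = 1.70 m/s, Re = 5.11×10^5, f = 0.01487, h_f = 19.5 m ≈ 20.7 m ✓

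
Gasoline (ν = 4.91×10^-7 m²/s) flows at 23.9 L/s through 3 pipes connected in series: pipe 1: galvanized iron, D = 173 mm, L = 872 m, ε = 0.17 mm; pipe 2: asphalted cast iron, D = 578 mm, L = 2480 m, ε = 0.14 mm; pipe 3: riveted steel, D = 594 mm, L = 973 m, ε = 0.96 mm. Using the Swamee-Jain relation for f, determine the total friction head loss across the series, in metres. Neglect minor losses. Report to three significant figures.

Pipe 1: V = 1.017 m/s, Re = 3.58×10^5, ε/D = 9.83×10^-4, f = 0.02052, h_1 = f(L/D)V²/2g = 5.449 m
Pipe 2: V = 0.09109 m/s, Re = 1.07×10^5, ε/D = 2.42×10^-4, f = 0.01900, h_2 = f(L/D)V²/2g = 0.03448 m
Pipe 3: V = 0.08625 m/s, Re = 1.04×10^5, ε/D = 0.00162, f = 0.02421, h_3 = f(L/D)V²/2g = 0.01503 m
Series → Q common, losses add: H = Σh = 5.499 m

H ≈ 5.50 m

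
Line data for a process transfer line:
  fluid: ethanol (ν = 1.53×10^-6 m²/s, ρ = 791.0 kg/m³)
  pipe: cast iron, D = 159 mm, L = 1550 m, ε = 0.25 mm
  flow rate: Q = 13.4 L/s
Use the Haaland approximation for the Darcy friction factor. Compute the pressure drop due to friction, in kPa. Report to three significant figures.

Δp ≈ 42.9 kPa

V = 4Q/(πD²) = 4·0.0134/(π·0.159²) = 0.6749 m/s
Re = VD/ν = 0.6749·0.159/1.53×10^-6 = 7.01×10^4 → turbulent
ε/D = 0.25/159 = 0.00157
Haaland: f = 0.02444
h_f = f(L/D)V²/(2g) = 0.02444·(1550/0.159)·0.6749²/(2·9.81) = 5.530 m
Δp = ρg·h_f = 791.0·9.81·5.530 = 42.91 kPa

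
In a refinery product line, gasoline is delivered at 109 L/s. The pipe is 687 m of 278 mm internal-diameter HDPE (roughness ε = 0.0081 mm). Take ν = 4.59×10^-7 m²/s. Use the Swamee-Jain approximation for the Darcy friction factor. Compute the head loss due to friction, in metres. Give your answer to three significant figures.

V = 4Q/(πD²) = 4·0.109/(π·0.278²) = 1.796 m/s
Re = VD/ν = 1.796·0.278/4.59×10^-7 = 1.09×10^6 → turbulent
ε/D = 0.0081/278 = 2.91×10^-5
Swamee-Jain: f = 0.01215
h_f = f(L/D)V²/(2g) = 0.01215·(687/0.278)·1.796²/(2·9.81) = 4.934 m

h_f ≈ 4.93 m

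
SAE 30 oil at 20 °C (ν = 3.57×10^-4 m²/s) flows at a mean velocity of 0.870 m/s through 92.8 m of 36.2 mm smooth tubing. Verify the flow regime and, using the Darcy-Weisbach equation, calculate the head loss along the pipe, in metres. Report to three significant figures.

h_f ≈ 71.7 m

Re = VD/ν = 0.870·0.03620/3.57×10^-4 = 88.2 → laminar (Re < 2300)
f = 64/Re = 0.7255
h_f = f(L/D)V²/(2g) = 0.7255·(92.8/0.03620)·0.870²/(2·9.81) = 71.75 m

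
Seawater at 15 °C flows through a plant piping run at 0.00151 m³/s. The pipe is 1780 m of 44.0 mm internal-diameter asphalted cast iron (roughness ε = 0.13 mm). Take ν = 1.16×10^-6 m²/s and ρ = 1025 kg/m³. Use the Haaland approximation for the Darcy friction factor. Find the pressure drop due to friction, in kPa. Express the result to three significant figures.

V = 4Q/(πD²) = 4·0.00151/(π·0.0440²) = 0.9931 m/s
Re = VD/ν = 0.9931·0.0440/1.16×10^-6 = 3.77×10^4 → turbulent
ε/D = 0.13/44.0 = 0.00295
Haaland: f = 0.02901
h_f = f(L/D)V²/(2g) = 0.02901·(1780/0.0440)·0.9931²/(2·9.81) = 59.00 m
Δp = ρg·h_f = 1025·9.81·59.00 = 593.2 kPa

Δp ≈ 593 kPa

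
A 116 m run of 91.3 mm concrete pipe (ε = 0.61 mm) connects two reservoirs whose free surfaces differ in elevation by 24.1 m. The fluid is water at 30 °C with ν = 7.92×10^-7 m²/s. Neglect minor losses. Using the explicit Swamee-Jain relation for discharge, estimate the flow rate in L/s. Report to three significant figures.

Q ≈ 21.9 L/s

Swamee-Jain (Type II): Q = -0.965·√(gD⁵h_f/L)·ln[ε/(3.7D) + √(3.17ν²L/(gD³h_f))]
√(gD⁵h_f/L) = √(9.81·0.0913⁵·24.1/116) = 0.003596
ε/(3.7D) = 0.00181; √(3.17ν²L/(gD³h_f)) = 3.58×10^-5
Q = -0.965·0.003596·ln(0.001842) = 0.02185 m³/s
Check: V = 3.34 m/s, Re = 3.85×10^5, f = 0.03353, h_f = 24.2 m ≈ 24.1 m ✓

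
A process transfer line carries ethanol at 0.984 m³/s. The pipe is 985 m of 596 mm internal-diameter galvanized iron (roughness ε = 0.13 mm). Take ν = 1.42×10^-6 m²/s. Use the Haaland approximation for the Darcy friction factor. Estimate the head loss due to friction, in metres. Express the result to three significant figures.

V = 4Q/(πD²) = 4·0.984/(π·0.596²) = 3.527 m/s
Re = VD/ν = 3.527·0.596/1.42×10^-6 = 1.48×10^6 → turbulent
ε/D = 0.13/596 = 2.18×10^-4
Haaland: f = 0.01456
h_f = f(L/D)V²/(2g) = 0.01456·(985/0.596)·3.527²/(2·9.81) = 15.25 m

h_f ≈ 15.3 m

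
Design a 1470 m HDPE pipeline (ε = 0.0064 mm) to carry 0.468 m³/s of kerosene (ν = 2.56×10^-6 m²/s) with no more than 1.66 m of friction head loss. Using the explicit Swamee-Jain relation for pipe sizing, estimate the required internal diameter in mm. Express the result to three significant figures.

Swamee-Jain (Type III): D = 0.66·[ε^1.25·(LQ²/(gh_f))^4.75 + ν·Q^9.4·(L/(gh_f))^5.2]^0.04
LQ²/(gh_f) = 19.77; L/(gh_f) = 90.27
Term 1 = ε^1.25·(…)^4.75 = 0.461; Term 2 = ν·Q^9.4·(…)^5.2 = 30.0
D = 0.66·(0.461 + 30.0)^0.04 = 0.7567 m = 757 mm
Check: V = 1.04 m/s, Re = 3.08×10^5, f = 0.01441, h_f = 1.55 m ≈ 1.66 m ✓

D ≈ 757 mm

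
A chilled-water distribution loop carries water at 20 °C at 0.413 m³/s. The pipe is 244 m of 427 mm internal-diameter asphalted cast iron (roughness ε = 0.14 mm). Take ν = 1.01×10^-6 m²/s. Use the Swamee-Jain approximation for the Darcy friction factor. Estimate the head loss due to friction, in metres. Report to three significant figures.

V = 4Q/(πD²) = 4·0.413/(π·0.427²) = 2.884 m/s
Re = VD/ν = 2.884·0.427/1.01×10^-6 = 1.22×10^6 → turbulent
ε/D = 0.14/427 = 3.28×10^-4
Swamee-Jain: f = 0.01588
h_f = f(L/D)V²/(2g) = 0.01588·(244/0.427)·2.884²/(2·9.81) = 3.847 m

h_f ≈ 3.85 m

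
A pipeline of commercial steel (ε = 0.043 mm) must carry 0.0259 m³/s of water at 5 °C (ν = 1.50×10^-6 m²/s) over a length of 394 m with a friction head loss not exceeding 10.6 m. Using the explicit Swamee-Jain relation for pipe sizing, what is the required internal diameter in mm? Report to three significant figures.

D ≈ 132 mm

Swamee-Jain (Type III): D = 0.66·[ε^1.25·(LQ²/(gh_f))^4.75 + ν·Q^9.4·(L/(gh_f))^5.2]^0.04
LQ²/(gh_f) = 0.002542; L/(gh_f) = 3.789
Term 1 = ε^1.25·(…)^4.75 = 1.64×10^-18; Term 2 = ν·Q^9.4·(…)^5.2 = 1.86×10^-18
D = 0.66·(1.64×10^-18 + 1.86×10^-18)^0.04 = 0.1322 m = 132 mm
Check: V = 1.89 m/s, Re = 1.66×10^5, f = 0.01833, h_f = 9.90 m ≈ 10.6 m ✓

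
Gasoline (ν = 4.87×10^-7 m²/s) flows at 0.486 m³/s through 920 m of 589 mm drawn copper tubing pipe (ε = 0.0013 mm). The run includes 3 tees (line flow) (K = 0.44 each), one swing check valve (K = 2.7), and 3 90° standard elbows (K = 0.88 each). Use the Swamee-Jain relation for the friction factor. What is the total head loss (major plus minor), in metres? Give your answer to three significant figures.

H_L ≈ 3.70 m

V = 4Q/(πD²) = 1.784 m/s; V²/2g = 0.1622 m
Re = 2.16×10^6, ε/D = 2.21×10^-6 → f = 0.01033 (Swamee-Jain)
Major: h_f = f(L/D)·V²/2g = 0.01033·1562·0.1622 = 2.616 m
Minor: ΣK = 6.66; h_m = ΣK·V²/2g = 1.080 m
Total H_L = 2.616 + 1.080 = 3.696 m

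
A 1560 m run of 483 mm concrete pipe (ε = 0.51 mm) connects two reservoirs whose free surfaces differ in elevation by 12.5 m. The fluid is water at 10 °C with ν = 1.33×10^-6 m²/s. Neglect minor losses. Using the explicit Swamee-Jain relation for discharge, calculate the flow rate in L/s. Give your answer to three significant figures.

Swamee-Jain (Type II): Q = -0.965·√(gD⁵h_f/L)·ln[ε/(3.7D) + √(3.17ν²L/(gD³h_f))]
√(gD⁵h_f/L) = √(9.81·0.483⁵·12.5/1560) = 0.04546
ε/(3.7D) = 2.85×10^-4; √(3.17ν²L/(gD³h_f)) = 2.52×10^-5
Q = -0.965·0.04546·ln(3.105×10^-4) = 0.3543 m³/s
Check: V = 1.93 m/s, Re = 7.02×10^5, f = 0.02042, h_f = 12.6 m ≈ 12.5 m ✓

Q ≈ 354 L/s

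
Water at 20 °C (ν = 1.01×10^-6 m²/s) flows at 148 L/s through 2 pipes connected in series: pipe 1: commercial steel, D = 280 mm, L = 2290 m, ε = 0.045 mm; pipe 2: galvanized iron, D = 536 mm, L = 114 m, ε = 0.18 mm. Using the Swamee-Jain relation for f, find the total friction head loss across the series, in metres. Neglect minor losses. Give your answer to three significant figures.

Pipe 1: V = 2.404 m/s, Re = 6.66×10^5, ε/D = 1.61×10^-4, f = 0.01475, h_1 = f(L/D)V²/2g = 35.52 m
Pipe 2: V = 0.6559 m/s, Re = 3.48×10^5, ε/D = 3.36×10^-4, f = 0.01709, h_2 = f(L/D)V²/2g = 0.07972 m
Series → Q common, losses add: H = Σh = 35.60 m

H ≈ 35.6 m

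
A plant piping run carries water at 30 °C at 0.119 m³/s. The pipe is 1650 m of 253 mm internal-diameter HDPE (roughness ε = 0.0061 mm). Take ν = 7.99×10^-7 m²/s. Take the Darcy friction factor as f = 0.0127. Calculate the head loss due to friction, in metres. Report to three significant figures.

V = 4Q/(πD²) = 4·0.119/(π·0.253²) = 2.367 m/s
h_f = f(L/D)V²/(2g) = 0.01270·(1650/0.253)·2.367²/(2·9.81) = 23.65 m

h_f ≈ 23.7 m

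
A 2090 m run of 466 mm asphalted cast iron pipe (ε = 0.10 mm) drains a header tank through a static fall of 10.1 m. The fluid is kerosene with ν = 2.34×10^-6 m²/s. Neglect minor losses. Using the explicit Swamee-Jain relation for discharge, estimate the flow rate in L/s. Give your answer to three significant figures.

Q ≈ 282 L/s

Swamee-Jain (Type II): Q = -0.965·√(gD⁵h_f/L)·ln[ε/(3.7D) + √(3.17ν²L/(gD³h_f))]
√(gD⁵h_f/L) = √(9.81·0.466⁵·10.1/2090) = 0.03228
ε/(3.7D) = 5.80×10^-5; √(3.17ν²L/(gD³h_f)) = 6.02×10^-5
Q = -0.965·0.03228·ln(1.181×10^-4) = 0.2817 m³/s
Check: V = 1.65 m/s, Re = 3.29×10^5, f = 0.01627, h_f = 10.1 m ≈ 10.1 m ✓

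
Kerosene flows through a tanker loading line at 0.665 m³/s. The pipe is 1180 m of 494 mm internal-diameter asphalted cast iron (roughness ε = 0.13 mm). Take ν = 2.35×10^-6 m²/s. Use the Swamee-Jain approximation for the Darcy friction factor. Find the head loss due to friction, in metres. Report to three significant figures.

h_f ≈ 23.0 m

V = 4Q/(πD²) = 4·0.665/(π·0.494²) = 3.470 m/s
Re = VD/ν = 3.470·0.494/2.35×10^-6 = 7.29×10^5 → turbulent
ε/D = 0.13/494 = 2.63×10^-4
Swamee-Jain: f = 0.01568
h_f = f(L/D)V²/(2g) = 0.01568·(1180/0.494)·3.470²/(2·9.81) = 22.97 m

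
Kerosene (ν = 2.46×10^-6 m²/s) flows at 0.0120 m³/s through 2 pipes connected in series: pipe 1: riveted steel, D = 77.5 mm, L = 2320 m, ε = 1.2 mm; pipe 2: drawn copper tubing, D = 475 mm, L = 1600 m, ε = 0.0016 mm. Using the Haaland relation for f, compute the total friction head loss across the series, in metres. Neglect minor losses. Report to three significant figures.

H ≈ 443 m

Pipe 1: V = 2.544 m/s, Re = 8.01×10^4, ε/D = 0.0155, f = 0.04483, h_1 = f(L/D)V²/2g = 442.6 m
Pipe 2: V = 0.06772 m/s, Re = 1.31×10^4, ε/D = 3.37×10^-6, f = 0.02873, h_2 = f(L/D)V²/2g = 0.02262 m
Series → Q common, losses add: H = Σh = 442.6 m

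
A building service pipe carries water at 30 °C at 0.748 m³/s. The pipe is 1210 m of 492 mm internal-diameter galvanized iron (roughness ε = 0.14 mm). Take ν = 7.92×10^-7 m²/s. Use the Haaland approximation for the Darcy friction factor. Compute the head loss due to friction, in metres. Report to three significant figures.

V = 4Q/(πD²) = 4·0.748/(π·0.492²) = 3.934 m/s
Re = VD/ν = 3.934·0.492/7.92×10^-7 = 2.44×10^6 → turbulent
ε/D = 0.14/492 = 2.85×10^-4
Haaland: f = 0.01508
h_f = f(L/D)V²/(2g) = 0.01508·(1210/0.492)·3.934²/(2·9.81) = 29.27 m

h_f ≈ 29.3 m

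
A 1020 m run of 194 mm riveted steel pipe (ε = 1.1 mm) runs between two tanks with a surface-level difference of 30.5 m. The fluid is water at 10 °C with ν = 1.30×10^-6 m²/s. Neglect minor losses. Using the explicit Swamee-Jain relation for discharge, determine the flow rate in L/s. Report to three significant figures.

Swamee-Jain (Type II): Q = -0.965·√(gD⁵h_f/L)·ln[ε/(3.7D) + √(3.17ν²L/(gD³h_f))]
√(gD⁵h_f/L) = √(9.81·0.194⁵·30.5/1020) = 0.008978
ε/(3.7D) = 0.00153; √(3.17ν²L/(gD³h_f)) = 5.00×10^-5
Q = -0.965·0.008978·ln(0.001582) = 0.05587 m³/s
Check: V = 1.89 m/s, Re = 2.82×10^5, f = 0.03201, h_f = 30.6 m ≈ 30.5 m ✓

Q ≈ 55.9 L/s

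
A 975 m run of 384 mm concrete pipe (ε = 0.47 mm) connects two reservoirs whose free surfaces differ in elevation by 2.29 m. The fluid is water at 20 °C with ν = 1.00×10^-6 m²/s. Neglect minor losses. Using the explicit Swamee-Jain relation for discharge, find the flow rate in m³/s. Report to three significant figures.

Q ≈ 0.105 m³/s

Swamee-Jain (Type II): Q = -0.965·√(gD⁵h_f/L)·ln[ε/(3.7D) + √(3.17ν²L/(gD³h_f))]
√(gD⁵h_f/L) = √(9.81·0.384⁵·2.29/975) = 0.01387
ε/(3.7D) = 3.31×10^-4; √(3.17ν²L/(gD³h_f)) = 4.93×10^-5
Q = -0.965·0.01387·ln(3.801×10^-4) = 0.1054 m³/s
Check: V = 0.910 m/s, Re = 3.49×10^5, f = 0.02151, h_f = 2.31 m ≈ 2.29 m ✓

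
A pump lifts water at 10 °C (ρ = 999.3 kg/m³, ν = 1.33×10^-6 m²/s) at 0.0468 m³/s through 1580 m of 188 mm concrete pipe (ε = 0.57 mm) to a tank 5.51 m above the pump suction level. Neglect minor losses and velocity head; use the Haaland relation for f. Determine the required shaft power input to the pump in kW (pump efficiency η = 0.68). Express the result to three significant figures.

V = 4Q/(πD²) = 1.686 m/s; Re = 2.38×10^5; ε/D = 0.00303; f = 0.02680
h_f = f(L/D)V²/2g = 32.63 m
Total head H = z + h_f = 5.51 + 32.63 = 38.14 m
P_hyd = ρgQH = 999.3·9.81·0.0468·38.14 = 17.50 kW
P_shaft = P_hyd/η = 17.50/0.68 = 25.73 kW

P_shaft ≈ 25.7 kW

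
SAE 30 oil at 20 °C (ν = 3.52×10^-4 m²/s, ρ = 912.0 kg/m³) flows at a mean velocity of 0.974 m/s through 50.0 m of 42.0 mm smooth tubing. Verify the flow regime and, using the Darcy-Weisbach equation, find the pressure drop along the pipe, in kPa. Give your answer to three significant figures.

Δp ≈ 284 kPa

Re = VD/ν = 0.974·0.04200/3.52×10^-4 = 116 → laminar (Re < 2300)
f = 64/Re = 0.5507
h_f = f(L/D)V²/(2g) = 0.5507·(50.0/0.04200)·0.974²/(2·9.81) = 31.70 m
Δp = ρg·h_f = 912.0·9.81·31.70 = 283.6 kPa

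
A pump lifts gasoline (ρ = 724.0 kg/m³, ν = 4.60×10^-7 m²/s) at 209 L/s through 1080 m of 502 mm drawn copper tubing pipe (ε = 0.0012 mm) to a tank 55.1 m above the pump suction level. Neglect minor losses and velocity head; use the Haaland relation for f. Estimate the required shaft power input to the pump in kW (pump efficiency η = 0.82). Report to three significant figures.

V = 4Q/(πD²) = 1.056 m/s; Re = 1.15×10^6; ε/D = 2.39×10^-6; f = 0.01136
h_f = f(L/D)V²/2g = 1.389 m
Total head H = z + h_f = 55.1 + 1.389 = 56.49 m
P_hyd = ρgQH = 724.0·9.81·0.209·56.49 = 83.85 kW
P_shaft = P_hyd/η = 83.85/0.82 = 102.3 kW

P_shaft ≈ 102 kW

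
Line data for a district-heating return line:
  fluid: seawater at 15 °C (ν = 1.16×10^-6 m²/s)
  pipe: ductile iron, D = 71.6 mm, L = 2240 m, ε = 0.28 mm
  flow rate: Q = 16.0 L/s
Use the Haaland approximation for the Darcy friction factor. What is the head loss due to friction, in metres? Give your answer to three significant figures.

V = 4Q/(πD²) = 4·0.0160/(π·0.0716²) = 3.974 m/s
Re = VD/ν = 3.974·0.0716/1.16×10^-6 = 2.45×10^5 → turbulent
ε/D = 0.28/71.6 = 0.00391
Haaland: f = 0.02870
h_f = f(L/D)V²/(2g) = 0.02870·(2240/0.0716)·3.974²/(2·9.81) = 722.6 m

h_f ≈ 723 m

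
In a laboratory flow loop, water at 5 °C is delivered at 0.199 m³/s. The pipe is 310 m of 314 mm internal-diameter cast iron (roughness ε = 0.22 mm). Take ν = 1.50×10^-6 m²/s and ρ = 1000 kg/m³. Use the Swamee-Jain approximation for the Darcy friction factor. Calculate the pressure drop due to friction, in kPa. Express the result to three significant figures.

V = 4Q/(πD²) = 4·0.199/(π·0.314²) = 2.570 m/s
Re = VD/ν = 2.570·0.314/1.50×10^-6 = 5.38×10^5 → turbulent
ε/D = 0.22/314 = 7.01×10^-4
Swamee-Jain: f = 0.01887
h_f = f(L/D)V²/(2g) = 0.01887·(310/0.314)·2.570²/(2·9.81) = 6.271 m
Δp = ρg·h_f = 1000·9.81·6.271 = 61.52 kPa

Δp ≈ 61.5 kPa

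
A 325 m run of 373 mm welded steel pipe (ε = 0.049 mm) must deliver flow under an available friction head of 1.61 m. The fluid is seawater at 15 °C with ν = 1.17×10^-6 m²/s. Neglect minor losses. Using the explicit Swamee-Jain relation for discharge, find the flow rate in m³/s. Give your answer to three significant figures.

Swamee-Jain (Type II): Q = -0.965·√(gD⁵h_f/L)·ln[ε/(3.7D) + √(3.17ν²L/(gD³h_f))]
√(gD⁵h_f/L) = √(9.81·0.373⁵·1.61/325) = 0.01873
ε/(3.7D) = 3.55×10^-5; √(3.17ν²L/(gD³h_f)) = 4.15×10^-5
Q = -0.965·0.01873·ln(7.699×10^-5) = 0.1712 m³/s
Check: V = 1.57 m/s, Re = 5.00×10^5, f = 0.01482, h_f = 1.62 m ≈ 1.61 m ✓

Q ≈ 0.171 m³/s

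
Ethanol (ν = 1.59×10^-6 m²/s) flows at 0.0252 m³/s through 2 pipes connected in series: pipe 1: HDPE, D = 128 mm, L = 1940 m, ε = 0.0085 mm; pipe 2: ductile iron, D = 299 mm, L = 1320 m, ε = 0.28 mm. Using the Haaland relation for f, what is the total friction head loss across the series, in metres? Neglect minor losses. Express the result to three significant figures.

Pipe 1: V = 1.958 m/s, Re = 1.58×10^5, ε/D = 6.64×10^-5, f = 0.01663, h_1 = f(L/D)V²/2g = 49.26 m
Pipe 2: V = 0.3589 m/s, Re = 6.75×10^4, ε/D = 9.36×10^-4, f = 0.02266, h_2 = f(L/D)V²/2g = 0.6568 m
Series → Q common, losses add: H = Σh = 49.92 m

H ≈ 49.9 m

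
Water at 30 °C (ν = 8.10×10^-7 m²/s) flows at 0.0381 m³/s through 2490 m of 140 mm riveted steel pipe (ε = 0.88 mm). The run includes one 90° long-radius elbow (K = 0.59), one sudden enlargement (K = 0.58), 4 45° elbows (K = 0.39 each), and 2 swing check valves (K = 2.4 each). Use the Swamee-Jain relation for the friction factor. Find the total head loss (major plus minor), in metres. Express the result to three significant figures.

V = 4Q/(πD²) = 2.475 m/s; V²/2g = 0.3122 m
Re = 4.28×10^5, ε/D = 0.00629 → f = 0.03288 (Swamee-Jain)
Major: h_f = f(L/D)·V²/2g = 0.03288·17786·0.3122 = 182.6 m
Minor: ΣK = 7.53; h_m = ΣK·V²/2g = 2.351 m
Total H_L = 182.6 + 2.351 = 184.9 m

H_L ≈ 185 m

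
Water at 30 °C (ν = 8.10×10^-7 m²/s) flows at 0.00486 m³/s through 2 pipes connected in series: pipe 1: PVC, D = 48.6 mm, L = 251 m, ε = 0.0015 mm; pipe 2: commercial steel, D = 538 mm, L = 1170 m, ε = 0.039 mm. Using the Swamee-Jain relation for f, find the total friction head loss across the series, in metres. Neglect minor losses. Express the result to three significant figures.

H ≈ 29.9 m

Pipe 1: V = 2.620 m/s, Re = 1.57×10^5, ε/D = 3.09×10^-5, f = 0.01653, h_1 = f(L/D)V²/2g = 29.87 m
Pipe 2: V = 0.02138 m/s, Re = 1.42×10^4, ε/D = 7.25×10^-5, f = 0.02834, h_2 = f(L/D)V²/2g = 0.001436 m
Series → Q common, losses add: H = Σh = 29.87 m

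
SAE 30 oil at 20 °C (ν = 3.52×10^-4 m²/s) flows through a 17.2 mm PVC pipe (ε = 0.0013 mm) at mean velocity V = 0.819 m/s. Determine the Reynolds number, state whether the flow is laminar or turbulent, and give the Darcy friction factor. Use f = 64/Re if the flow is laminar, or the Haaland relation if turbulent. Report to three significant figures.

Re = VD/ν = 0.8190·0.0172/3.52×10^-4 = 40.0
Re < 2300 → laminar → f = 64/Re = 1.599

Re ≈ 40.0; laminar; f = 64/Re ≈ 1.60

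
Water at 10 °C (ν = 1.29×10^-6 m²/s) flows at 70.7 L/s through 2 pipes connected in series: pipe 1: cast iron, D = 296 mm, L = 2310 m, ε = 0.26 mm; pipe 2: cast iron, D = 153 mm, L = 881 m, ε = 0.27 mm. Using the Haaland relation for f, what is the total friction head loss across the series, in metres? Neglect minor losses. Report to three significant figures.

H ≈ 109 m

Pipe 1: V = 1.027 m/s, Re = 2.36×10^5, ε/D = 8.78×10^-4, f = 0.02023, h_1 = f(L/D)V²/2g = 8.492 m
Pipe 2: V = 3.845 m/s, Re = 4.56×10^5, ε/D = 0.00176, f = 0.02309, h_2 = f(L/D)V²/2g = 100.2 m
Series → Q common, losses add: H = Σh = 108.7 m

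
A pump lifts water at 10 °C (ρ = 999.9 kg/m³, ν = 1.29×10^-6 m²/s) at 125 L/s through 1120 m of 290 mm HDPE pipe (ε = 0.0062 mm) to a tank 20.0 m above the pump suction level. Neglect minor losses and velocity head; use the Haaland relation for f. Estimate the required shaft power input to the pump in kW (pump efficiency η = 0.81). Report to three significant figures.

P_shaft ≈ 44.9 kW

V = 4Q/(πD²) = 1.892 m/s; Re = 4.25×10^5; ε/D = 2.14×10^-5; f = 0.01368
h_f = f(L/D)V²/2g = 9.640 m
Total head H = z + h_f = 20.0 + 9.640 = 29.64 m
P_hyd = ρgQH = 999.9·9.81·0.125·29.64 = 36.34 kW
P_shaft = P_hyd/η = 36.34/0.81 = 44.87 kW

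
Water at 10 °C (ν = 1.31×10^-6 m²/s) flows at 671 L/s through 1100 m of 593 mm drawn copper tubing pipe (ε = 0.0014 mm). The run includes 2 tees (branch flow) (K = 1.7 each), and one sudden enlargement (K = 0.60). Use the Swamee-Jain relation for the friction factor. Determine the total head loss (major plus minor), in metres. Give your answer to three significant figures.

H_L ≈ 7.61 m

V = 4Q/(πD²) = 2.430 m/s; V²/2g = 0.3008 m
Re = 1.10×10^6, ε/D = 2.36×10^-6 → f = 0.01149 (Swamee-Jain)
Major: h_f = f(L/D)·V²/2g = 0.01149·1855·0.3008 = 6.410 m
Minor: ΣK = 4.00; h_m = ΣK·V²/2g = 1.203 m
Total H_L = 6.410 + 1.203 = 7.614 m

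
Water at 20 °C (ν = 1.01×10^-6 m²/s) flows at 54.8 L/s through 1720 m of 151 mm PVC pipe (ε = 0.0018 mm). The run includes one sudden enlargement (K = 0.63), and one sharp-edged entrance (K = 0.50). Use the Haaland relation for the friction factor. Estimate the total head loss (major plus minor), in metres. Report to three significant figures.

V = 4Q/(πD²) = 3.060 m/s; V²/2g = 0.4773 m
Re = 4.58×10^5, ε/D = 1.19×10^-5 → f = 0.01340 (Haaland)
Major: h_f = f(L/D)·V²/2g = 0.01340·11391·0.4773 = 72.86 m
Minor: ΣK = 1.13; h_m = ΣK·V²/2g = 0.5393 m
Total H_L = 72.86 + 0.5393 = 73.40 m

H_L ≈ 73.4 m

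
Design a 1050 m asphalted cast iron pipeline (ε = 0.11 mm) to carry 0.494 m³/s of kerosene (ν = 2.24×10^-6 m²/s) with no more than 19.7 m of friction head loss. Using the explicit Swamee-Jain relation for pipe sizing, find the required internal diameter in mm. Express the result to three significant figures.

Swamee-Jain (Type III): D = 0.66·[ε^1.25·(LQ²/(gh_f))^4.75 + ν·Q^9.4·(L/(gh_f))^5.2]^0.04
LQ²/(gh_f) = 1.326; L/(gh_f) = 5.433
Term 1 = ε^1.25·(…)^4.75 = 4.30×10^-5; Term 2 = ν·Q^9.4·(…)^5.2 = 1.97×10^-5
D = 0.66·(4.30×10^-5 + 1.97×10^-5)^0.04 = 0.4482 m = 448 mm
Check: V = 3.13 m/s, Re = 6.27×10^5, f = 0.01566, h_f = 18.3 m ≈ 19.7 m ✓

D ≈ 448 mm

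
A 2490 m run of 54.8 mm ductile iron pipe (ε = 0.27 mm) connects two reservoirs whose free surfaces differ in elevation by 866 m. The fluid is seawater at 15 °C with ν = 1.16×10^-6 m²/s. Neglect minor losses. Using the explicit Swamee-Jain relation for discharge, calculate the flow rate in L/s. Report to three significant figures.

Q ≈ 8.22 L/s

Swamee-Jain (Type II): Q = -0.965·√(gD⁵h_f/L)·ln[ε/(3.7D) + √(3.17ν²L/(gD³h_f))]
√(gD⁵h_f/L) = √(9.81·0.0548⁵·866/2490) = 0.001299
ε/(3.7D) = 0.00133; √(3.17ν²L/(gD³h_f)) = 8.72×10^-5
Q = -0.965·0.001299·ln(0.001419) = 0.008218 m³/s
Check: V = 3.48 m/s, Re = 1.65×10^5, f = 0.03101, h_f = 872 m ≈ 866 m ✓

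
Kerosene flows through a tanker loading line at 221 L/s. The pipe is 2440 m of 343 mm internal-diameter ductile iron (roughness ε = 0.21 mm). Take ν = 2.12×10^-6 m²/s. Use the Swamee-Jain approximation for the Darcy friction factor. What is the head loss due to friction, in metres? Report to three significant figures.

h_f ≈ 38.7 m

V = 4Q/(πD²) = 4·0.221/(π·0.343²) = 2.392 m/s
Re = VD/ν = 2.392·0.343/2.12×10^-6 = 3.87×10^5 → turbulent
ε/D = 0.21/343 = 6.12×10^-4
Swamee-Jain: f = 0.01867
h_f = f(L/D)V²/(2g) = 0.01867·(2440/0.343)·2.392²/(2·9.81) = 38.72 m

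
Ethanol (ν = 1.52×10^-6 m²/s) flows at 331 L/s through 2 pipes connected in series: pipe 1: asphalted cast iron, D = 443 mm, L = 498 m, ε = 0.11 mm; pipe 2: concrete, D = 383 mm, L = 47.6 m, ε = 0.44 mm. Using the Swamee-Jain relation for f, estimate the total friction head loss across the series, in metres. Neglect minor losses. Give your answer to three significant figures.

Pipe 1: V = 2.147 m/s, Re = 6.26×10^5, ε/D = 2.48×10^-4, f = 0.01569, h_1 = f(L/D)V²/2g = 4.146 m
Pipe 2: V = 2.873 m/s, Re = 7.24×10^5, ε/D = 0.00115, f = 0.02080, h_2 = f(L/D)V²/2g = 1.087 m
Series → Q common, losses add: H = Σh = 5.233 m

H ≈ 5.23 m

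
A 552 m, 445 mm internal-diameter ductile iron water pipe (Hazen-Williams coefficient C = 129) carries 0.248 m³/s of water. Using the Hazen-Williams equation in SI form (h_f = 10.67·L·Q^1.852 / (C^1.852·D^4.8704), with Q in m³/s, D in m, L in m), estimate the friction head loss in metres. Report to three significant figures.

h_f ≈ 2.83 m

h_f = 10.67·552·0.248^1.852 / (129^1.852·0.445^4.8704) = 2.834 m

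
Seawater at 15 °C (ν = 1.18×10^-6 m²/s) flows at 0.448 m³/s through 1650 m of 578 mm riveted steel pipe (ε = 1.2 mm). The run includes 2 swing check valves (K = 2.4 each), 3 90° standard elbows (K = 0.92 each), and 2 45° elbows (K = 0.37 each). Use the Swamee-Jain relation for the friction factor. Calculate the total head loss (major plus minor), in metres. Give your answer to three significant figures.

H_L ≈ 11.4 m

V = 4Q/(πD²) = 1.707 m/s; V²/2g = 0.1486 m
Re = 8.36×10^5, ε/D = 0.00208 → f = 0.02395 (Swamee-Jain)
Major: h_f = f(L/D)·V²/2g = 0.02395·2855·0.1486 = 10.16 m
Minor: ΣK = 8.30; h_m = ΣK·V²/2g = 1.233 m
Total H_L = 10.16 + 1.233 = 11.39 m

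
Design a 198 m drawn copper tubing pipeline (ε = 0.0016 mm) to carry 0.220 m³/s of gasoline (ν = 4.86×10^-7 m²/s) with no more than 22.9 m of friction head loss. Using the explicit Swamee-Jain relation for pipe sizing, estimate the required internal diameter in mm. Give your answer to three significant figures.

D ≈ 204 mm

Swamee-Jain (Type III): D = 0.66·[ε^1.25·(LQ²/(gh_f))^4.75 + ν·Q^9.4·(L/(gh_f))^5.2]^0.04
LQ²/(gh_f) = 0.04266; L/(gh_f) = 0.8814
Term 1 = ε^1.25·(…)^4.75 = 1.77×10^-14; Term 2 = ν·Q^9.4·(…)^5.2 = 1.66×10^-13
D = 0.66·(1.77×10^-14 + 1.66×10^-13)^0.04 = 0.2042 m = 204 mm
Check: V = 6.72 m/s, Re = 2.82×10^6, f = 0.01018, h_f = 22.7 m ≈ 22.9 m ✓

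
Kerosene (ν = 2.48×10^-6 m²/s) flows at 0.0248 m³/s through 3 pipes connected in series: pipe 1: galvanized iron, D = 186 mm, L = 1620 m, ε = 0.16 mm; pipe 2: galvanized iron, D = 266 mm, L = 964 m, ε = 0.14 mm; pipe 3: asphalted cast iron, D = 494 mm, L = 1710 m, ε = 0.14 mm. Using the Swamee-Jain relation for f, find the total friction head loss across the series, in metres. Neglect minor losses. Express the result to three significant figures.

Pipe 1: V = 0.9127 m/s, Re = 6.85×10^4, ε/D = 8.60×10^-4, f = 0.02279, h_1 = f(L/D)V²/2g = 8.429 m
Pipe 2: V = 0.4463 m/s, Re = 4.79×10^4, ε/D = 5.26×10^-4, f = 0.02288, h_2 = f(L/D)V²/2g = 0.8415 m
Pipe 3: V = 0.1294 m/s, Re = 2.58×10^4, ε/D = 2.83×10^-4, f = 0.02503, h_3 = f(L/D)V²/2g = 0.07394 m
Series → Q common, losses add: H = Σh = 9.345 m

H ≈ 9.34 m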